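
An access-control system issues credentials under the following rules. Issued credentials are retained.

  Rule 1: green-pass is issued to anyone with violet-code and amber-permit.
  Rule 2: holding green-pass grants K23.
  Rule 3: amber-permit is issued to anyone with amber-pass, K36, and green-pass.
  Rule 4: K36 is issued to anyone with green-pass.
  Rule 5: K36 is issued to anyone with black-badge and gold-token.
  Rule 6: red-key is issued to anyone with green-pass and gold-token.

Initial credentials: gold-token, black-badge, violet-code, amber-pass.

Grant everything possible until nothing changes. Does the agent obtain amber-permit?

amber-permit would need amber-pass, K36, and green-pass (Rule 3), but green-pass is never granted.

No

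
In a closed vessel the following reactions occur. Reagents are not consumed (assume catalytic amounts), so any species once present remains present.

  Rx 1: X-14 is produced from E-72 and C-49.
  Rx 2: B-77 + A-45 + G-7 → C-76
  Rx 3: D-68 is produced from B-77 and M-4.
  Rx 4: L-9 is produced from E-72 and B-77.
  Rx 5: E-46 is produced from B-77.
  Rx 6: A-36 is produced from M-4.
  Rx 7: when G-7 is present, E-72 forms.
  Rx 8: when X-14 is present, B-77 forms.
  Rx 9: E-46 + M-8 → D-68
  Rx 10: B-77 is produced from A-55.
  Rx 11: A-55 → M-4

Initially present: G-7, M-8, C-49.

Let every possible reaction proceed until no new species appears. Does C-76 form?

No

C-76 would need B-77, A-45, and G-7 (Rx 2), but A-45 never forms.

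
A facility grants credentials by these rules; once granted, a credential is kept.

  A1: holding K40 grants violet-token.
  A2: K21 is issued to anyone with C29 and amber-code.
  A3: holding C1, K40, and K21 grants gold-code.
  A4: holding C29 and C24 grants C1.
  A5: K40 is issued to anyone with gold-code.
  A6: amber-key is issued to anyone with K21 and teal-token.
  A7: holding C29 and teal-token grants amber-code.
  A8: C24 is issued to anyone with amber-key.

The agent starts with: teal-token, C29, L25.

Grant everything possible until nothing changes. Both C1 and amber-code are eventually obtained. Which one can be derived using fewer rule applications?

amber-code

amber-code: Holding C29 and teal-token grants amber-code (A7). [1 rule application]
C1: Holding C29 and teal-token grants amber-code (A7). Holding C29 and amber-code grants K21 (A2). Holding K21 and teal-token grants amber-key (A6). Holding amber-key grants C24 (A8). Holding C29 and C24 grants C1 (A4). [5 rule applications]
amber-code needs fewer.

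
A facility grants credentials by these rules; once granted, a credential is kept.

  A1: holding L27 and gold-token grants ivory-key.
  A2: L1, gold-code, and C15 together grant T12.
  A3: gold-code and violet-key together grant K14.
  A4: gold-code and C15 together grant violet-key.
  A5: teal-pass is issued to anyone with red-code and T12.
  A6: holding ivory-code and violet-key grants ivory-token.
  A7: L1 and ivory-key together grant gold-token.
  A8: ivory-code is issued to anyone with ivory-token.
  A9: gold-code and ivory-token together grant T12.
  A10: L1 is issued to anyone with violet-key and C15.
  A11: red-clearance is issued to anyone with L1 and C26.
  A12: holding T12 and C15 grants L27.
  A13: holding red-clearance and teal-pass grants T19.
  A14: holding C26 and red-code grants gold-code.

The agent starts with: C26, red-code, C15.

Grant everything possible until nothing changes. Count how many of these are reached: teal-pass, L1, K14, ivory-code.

Holding C26 and red-code grants gold-code (A14).
Holding gold-code and C15 grants violet-key (A4).
Holding gold-code and violet-key grants K14 (A3).
Holding violet-key and C15 grants L1 (A10).
Holding L1, gold-code, and C15 grants T12 (A2).
Holding red-code and T12 grants teal-pass (A5).
teal-pass: reached.
L1: reached.
K14: reached.
ivory-code would need ivory-token (A8), but ivory-token is never granted.
Reached: teal-pass, L1, and K14 — 3 of the 4.

3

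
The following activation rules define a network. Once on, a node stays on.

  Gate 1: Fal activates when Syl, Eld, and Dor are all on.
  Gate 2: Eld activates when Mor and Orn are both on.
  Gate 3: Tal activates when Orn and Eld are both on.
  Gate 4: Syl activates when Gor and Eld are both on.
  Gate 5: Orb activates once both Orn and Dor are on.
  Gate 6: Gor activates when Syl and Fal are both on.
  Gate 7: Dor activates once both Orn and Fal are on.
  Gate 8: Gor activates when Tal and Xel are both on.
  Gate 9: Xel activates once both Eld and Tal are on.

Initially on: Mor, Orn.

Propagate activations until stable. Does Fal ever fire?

Fal would need Syl, Eld, and Dor (Gate 1), but Dor never turns on.

No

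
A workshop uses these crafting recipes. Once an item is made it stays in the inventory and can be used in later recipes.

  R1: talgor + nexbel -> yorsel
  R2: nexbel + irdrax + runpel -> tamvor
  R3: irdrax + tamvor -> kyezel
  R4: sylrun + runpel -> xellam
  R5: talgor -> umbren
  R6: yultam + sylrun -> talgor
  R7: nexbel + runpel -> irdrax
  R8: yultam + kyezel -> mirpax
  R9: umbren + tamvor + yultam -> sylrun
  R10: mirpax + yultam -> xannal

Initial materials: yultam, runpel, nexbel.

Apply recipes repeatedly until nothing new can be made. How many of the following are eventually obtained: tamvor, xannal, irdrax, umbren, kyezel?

4

nexbel + runpel -> irdrax (R7).
nexbel + irdrax + runpel -> tamvor (R2).
irdrax + tamvor -> kyezel (R3).
yultam + kyezel -> mirpax (R8).
Using R10, mirpax and yultam make xannal.
tamvor: reached.
xannal: reached.
irdrax: reached.
umbren would need talgor (R5), but talgor is never obtained.
kyezel: reached.
Reached: tamvor, xannal, irdrax, and kyezel — 4 of the 5.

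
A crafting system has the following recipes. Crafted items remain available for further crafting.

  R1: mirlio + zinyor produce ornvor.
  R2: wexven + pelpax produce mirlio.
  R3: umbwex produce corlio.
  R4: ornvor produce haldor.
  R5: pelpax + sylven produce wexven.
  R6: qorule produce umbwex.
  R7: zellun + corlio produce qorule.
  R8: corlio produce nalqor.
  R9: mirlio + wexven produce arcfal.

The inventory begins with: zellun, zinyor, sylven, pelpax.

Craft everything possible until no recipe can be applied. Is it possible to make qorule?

qorule would need zellun and corlio (R7), but corlio is never obtained.

No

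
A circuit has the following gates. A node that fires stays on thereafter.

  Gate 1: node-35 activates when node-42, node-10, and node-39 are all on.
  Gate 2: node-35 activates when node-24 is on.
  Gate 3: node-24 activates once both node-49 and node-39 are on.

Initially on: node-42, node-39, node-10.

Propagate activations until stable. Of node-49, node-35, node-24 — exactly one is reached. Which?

node-42, node-10, and node-39 are on, so node-35 activates (Gate 1).
node-24 would need node-49 and node-39 (Gate 3), but node-49 never turns on. No rule produces node-49, and it is not given.

node-35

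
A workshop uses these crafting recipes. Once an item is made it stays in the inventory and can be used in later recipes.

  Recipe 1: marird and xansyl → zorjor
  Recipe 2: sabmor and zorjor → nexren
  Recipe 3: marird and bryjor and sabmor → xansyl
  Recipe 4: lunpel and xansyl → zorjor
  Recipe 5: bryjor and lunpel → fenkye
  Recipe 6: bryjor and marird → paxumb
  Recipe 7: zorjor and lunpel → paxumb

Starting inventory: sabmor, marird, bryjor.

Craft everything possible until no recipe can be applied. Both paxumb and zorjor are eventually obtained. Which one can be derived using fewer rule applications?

paxumb: bryjor and marird → paxumb (Recipe 6). [1 rule application]
zorjor: Using Recipe 3, marird, bryjor, and sabmor make xansyl. marird and xansyl → zorjor (Recipe 1). [2 rule applications]
paxumb needs fewer.

paxumb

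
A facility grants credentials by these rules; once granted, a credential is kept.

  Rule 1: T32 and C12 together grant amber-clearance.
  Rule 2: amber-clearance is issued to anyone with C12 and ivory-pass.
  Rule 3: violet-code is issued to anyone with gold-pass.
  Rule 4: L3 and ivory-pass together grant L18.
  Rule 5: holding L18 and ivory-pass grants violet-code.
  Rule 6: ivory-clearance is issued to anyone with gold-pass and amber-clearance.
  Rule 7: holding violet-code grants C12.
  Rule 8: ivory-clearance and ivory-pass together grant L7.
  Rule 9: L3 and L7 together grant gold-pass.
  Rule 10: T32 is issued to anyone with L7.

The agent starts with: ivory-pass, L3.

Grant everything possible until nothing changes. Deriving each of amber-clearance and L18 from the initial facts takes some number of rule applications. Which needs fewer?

L18

L18: Holding L3 and ivory-pass grants L18 (Rule 4). [1 rule application]
amber-clearance: Holding L3 and ivory-pass grants L18 (Rule 4). Holding L18 and ivory-pass grants violet-code (Rule 5). Holding violet-code grants C12 (Rule 7). Holding C12 and ivory-pass grants amber-clearance (Rule 2). [4 rule applications]
L18 needs fewer.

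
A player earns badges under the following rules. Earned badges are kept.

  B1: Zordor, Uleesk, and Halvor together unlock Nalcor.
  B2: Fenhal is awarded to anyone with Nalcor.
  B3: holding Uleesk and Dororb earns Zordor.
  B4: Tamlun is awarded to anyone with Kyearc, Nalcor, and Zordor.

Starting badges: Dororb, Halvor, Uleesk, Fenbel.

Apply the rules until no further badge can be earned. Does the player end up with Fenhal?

With Uleesk and Dororb, Zordor is earned (B3).
With Zordor, Uleesk, and Halvor, Nalcor is earned (B1).
With Nalcor, Fenhal is earned (B2).

Yes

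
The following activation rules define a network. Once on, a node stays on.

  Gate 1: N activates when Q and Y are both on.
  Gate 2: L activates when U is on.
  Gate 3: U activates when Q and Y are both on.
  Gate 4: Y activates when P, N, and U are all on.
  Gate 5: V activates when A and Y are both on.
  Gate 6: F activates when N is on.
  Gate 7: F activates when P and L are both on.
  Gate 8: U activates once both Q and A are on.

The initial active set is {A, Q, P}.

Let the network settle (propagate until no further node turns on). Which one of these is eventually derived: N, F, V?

Q and A are on, so U activates (Gate 8).
Gate 2: U on → L on.
Gate 7: P and L on → F on.
N would need Q and Y (Gate 1), but Y never turns on. V would need A and Y (Gate 5), but Y never turns on.

F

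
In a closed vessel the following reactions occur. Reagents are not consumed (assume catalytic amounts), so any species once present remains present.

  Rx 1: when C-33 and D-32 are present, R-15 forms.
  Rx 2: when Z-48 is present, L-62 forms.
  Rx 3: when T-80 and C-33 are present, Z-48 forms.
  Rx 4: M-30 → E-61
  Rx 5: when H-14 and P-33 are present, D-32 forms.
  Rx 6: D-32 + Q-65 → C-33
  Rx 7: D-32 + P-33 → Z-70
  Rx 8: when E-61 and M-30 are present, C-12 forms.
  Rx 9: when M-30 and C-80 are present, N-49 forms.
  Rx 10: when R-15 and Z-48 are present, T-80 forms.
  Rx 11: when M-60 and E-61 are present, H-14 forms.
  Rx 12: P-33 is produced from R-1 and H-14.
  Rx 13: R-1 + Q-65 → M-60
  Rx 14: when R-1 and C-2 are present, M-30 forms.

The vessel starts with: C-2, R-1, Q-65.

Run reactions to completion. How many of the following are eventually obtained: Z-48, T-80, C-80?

0

Z-48 would need T-80 and C-33 (Rx 3), but T-80 never forms.
T-80 would need R-15 and Z-48 (Rx 10), but Z-48 never forms.
No rule produces C-80, and it is not given.
None of the 3 are reached.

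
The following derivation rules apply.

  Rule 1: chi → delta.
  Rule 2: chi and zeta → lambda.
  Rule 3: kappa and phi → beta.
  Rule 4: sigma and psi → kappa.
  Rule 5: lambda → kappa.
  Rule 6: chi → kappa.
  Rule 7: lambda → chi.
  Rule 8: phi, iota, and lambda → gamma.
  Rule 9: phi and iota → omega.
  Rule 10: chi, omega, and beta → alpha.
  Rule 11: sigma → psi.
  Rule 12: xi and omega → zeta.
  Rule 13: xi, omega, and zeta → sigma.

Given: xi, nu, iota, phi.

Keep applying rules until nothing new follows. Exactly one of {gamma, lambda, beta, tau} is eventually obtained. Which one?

phi and iota hold, so omega follows (Rule 9).
xi and omega hold, so zeta follows (Rule 12).
xi, omega, and zeta hold, so sigma follows (Rule 13).
sigma holds, so psi follows (Rule 11).
sigma and psi hold, so kappa follows (Rule 4).
From kappa and phi, Rule 3 gives beta.
No rule produces tau, and it is not given. gamma would need phi, iota, and lambda (Rule 8), but lambda is never established. lambda would need chi and zeta (Rule 2), but chi is never established.

beta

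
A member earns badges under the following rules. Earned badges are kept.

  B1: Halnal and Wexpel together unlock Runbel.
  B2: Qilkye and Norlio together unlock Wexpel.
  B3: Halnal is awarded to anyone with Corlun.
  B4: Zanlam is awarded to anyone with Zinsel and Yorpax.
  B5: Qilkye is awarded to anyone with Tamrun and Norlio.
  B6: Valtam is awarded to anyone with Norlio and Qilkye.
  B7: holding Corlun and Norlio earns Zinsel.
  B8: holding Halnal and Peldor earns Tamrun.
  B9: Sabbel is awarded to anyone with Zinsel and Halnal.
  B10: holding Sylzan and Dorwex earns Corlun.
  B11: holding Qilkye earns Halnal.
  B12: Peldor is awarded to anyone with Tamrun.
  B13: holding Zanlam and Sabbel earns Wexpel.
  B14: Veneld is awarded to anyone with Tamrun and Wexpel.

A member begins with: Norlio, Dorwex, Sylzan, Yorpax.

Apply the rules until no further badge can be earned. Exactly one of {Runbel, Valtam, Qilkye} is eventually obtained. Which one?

Runbel

With Sylzan and Dorwex, Corlun is earned (B10).
With Corlun, Halnal is earned (B3).
With Corlun and Norlio, Zinsel is earned (B7).
With Zinsel and Yorpax, Zanlam is earned (B4).
With Zinsel and Halnal, Sabbel is earned (B9).
With Zanlam and Sabbel, Wexpel is earned (B13).
With Halnal and Wexpel, Runbel is earned (B1).
Qilkye would need Tamrun and Norlio (B5), but Tamrun is never earned. Valtam would need Norlio and Qilkye (B6), but Qilkye is never earned.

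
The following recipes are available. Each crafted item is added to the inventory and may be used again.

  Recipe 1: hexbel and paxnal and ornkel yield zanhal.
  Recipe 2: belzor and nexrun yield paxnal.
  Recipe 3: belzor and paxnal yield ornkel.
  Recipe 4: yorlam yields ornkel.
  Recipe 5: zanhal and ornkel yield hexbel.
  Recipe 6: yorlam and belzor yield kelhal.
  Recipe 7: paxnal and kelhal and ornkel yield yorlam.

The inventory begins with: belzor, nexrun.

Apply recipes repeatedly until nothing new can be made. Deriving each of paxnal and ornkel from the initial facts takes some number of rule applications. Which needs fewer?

paxnal: Using Recipe 2, belzor and nexrun make paxnal. [1 rule application]
ornkel: Using Recipe 2, belzor and nexrun make paxnal. Using Recipe 3, belzor and paxnal make ornkel. [2 rule applications]
paxnal needs fewer.

paxnal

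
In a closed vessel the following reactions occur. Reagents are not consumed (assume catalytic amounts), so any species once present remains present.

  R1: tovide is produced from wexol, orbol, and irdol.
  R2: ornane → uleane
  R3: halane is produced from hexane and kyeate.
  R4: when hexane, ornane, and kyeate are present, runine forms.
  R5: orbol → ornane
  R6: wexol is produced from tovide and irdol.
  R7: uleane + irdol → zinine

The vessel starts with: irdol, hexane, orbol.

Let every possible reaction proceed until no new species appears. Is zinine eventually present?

orbol present → ornane forms (R5).
ornane present → uleane forms (R2).
uleane and irdol present → zinine forms (R7).

Yes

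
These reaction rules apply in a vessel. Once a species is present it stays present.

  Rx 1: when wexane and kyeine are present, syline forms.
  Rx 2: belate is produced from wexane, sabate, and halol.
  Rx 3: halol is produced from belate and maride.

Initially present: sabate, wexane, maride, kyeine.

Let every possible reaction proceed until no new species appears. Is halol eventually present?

No

halol would need belate and maride (Rx 3), but belate never forms.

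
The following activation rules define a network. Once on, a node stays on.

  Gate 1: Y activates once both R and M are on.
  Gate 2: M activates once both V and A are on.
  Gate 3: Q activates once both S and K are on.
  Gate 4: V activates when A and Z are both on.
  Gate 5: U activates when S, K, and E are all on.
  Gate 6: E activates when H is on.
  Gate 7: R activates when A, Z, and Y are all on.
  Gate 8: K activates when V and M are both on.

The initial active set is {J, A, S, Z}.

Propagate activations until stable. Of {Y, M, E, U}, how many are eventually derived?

1

A and Z are on, so V activates (Gate 4).
Gate 2: V and A on → M on.
Y would need R and M (Gate 1), but R never turns on.
M: reached.
E would need H (Gate 6), but H never turns on.
U would need S, K, and E (Gate 5), but E never turns on.
Reached: M — 1 of the 4.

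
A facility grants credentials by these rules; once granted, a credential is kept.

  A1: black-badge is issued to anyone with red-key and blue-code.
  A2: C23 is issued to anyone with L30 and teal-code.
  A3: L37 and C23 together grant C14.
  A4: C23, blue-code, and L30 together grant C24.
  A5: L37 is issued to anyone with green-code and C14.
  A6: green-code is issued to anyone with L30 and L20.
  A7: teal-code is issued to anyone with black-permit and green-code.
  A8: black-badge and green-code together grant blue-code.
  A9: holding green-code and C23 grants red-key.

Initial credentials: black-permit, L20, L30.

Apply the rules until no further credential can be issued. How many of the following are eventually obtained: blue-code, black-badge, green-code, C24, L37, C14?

Holding L30 and L20 grants green-code (A6).
blue-code would need black-badge and green-code (A8), but black-badge is never granted.
black-badge would need red-key and blue-code (A1), but blue-code is never granted.
green-code: reached.
C24 would need C23, blue-code, and L30 (A4), but blue-code is never granted.
L37 would need green-code and C14 (A5), but C14 is never granted.
C14 would need L37 and C23 (A3), but L37 is never granted.
Reached: green-code — 1 of the 6.

1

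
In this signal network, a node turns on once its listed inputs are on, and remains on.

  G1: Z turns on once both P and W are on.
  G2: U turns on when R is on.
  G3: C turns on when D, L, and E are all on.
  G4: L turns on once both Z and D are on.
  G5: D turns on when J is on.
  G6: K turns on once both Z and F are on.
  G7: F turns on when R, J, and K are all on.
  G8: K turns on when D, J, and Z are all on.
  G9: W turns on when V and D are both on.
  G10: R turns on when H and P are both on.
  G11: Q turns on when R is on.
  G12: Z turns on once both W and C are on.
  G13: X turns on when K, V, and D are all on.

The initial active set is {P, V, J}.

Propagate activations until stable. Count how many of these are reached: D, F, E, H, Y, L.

2

J is on, so D turns on (G5).
G9: V and D on → W on.
P and W are on, so Z turns on (G1).
Z and D are on, so L turns on (G4).
D: reached.
F would need R, J, and K (G7), but R never turns on.
No rule produces E, and it is not given.
No rule produces H, and it is not given.
No rule produces Y, and it is not given.
L: reached.
Reached: D and L — 2 of the 6.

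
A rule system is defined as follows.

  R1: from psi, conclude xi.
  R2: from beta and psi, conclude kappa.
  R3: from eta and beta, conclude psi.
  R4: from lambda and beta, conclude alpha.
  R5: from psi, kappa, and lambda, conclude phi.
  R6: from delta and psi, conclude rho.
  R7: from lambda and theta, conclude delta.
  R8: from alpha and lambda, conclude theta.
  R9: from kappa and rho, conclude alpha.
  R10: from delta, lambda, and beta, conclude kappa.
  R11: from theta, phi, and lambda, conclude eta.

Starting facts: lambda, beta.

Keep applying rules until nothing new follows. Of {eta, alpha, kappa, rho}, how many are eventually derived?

2

lambda and beta hold, so alpha follows (R4).
alpha and lambda hold, so theta follows (R8).
From lambda and theta, R7 gives delta.
From delta, lambda, and beta, R10 gives kappa.
eta would need theta, phi, and lambda (R11), but phi is never established.
alpha: reached.
kappa: reached.
rho would need delta and psi (R6), but psi is never established.
Reached: alpha and kappa — 2 of the 4.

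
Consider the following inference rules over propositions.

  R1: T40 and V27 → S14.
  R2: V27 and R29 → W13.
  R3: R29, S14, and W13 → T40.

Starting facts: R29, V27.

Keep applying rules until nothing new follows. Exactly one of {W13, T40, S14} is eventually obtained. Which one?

W13

From V27 and R29, R2 gives W13.
T40 would need R29, S14, and W13 (R3), but S14 is never established. S14 would need T40 and V27 (R1), but T40 is never established.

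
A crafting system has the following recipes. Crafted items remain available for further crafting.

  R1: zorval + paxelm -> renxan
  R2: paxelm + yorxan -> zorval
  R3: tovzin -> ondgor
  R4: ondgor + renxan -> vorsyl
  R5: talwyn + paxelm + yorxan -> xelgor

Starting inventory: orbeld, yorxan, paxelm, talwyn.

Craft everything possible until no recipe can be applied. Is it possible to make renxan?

Yes

paxelm + yorxan -> zorval (R2).
Using R1, zorval and paxelm make renxan.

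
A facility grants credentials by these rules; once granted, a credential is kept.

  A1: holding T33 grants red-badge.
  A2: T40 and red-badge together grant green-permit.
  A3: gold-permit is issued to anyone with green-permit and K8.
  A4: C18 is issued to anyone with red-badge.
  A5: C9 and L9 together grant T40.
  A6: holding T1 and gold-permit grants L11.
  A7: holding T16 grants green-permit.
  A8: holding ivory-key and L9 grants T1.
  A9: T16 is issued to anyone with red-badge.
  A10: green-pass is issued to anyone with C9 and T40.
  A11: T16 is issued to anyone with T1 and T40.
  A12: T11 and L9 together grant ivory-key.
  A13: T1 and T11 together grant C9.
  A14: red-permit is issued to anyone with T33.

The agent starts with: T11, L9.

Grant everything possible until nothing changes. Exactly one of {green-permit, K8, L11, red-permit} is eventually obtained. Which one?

green-permit

Holding T11 and L9 grants ivory-key (A12).
Holding ivory-key and L9 grants T1 (A8).
Holding T1 and T11 grants C9 (A13).
Holding C9 and L9 grants T40 (A5).
Holding T1 and T40 grants T16 (A11).
Holding T16 grants green-permit (A7).
red-permit would need T33 (A14), but T33 is never granted. L11 would need T1 and gold-permit (A6), but gold-permit is never granted. No rule produces K8, and it is not given.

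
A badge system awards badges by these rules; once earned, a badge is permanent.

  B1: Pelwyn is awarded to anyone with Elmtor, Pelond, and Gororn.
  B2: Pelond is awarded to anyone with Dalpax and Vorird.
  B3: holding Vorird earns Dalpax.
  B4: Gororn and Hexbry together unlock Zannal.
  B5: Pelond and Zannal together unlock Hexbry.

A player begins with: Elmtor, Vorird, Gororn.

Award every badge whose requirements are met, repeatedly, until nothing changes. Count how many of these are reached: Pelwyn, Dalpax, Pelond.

3

With Vorird, Dalpax is earned (B3).
With Dalpax and Vorird, Pelond is earned (B2).
With Elmtor, Pelond, and Gororn, Pelwyn is earned (B1).
Pelwyn: reached.
Dalpax: reached.
Pelond: reached.
All 3 are reached.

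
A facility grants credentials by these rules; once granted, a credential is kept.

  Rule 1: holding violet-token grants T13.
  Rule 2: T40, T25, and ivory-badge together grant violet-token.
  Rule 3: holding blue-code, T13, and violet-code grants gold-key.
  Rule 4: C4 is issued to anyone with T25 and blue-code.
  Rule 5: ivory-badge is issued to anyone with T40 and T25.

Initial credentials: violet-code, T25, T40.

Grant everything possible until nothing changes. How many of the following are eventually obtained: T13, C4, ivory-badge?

Holding T40 and T25 grants ivory-badge (Rule 5).
Holding T40, T25, and ivory-badge grants violet-token (Rule 2).
Holding violet-token grants T13 (Rule 1).
T13: reached.
C4 would need T25 and blue-code (Rule 4), but blue-code is never granted.
ivory-badge: reached.
Reached: T13 and ivory-badge — 2 of the 3.

2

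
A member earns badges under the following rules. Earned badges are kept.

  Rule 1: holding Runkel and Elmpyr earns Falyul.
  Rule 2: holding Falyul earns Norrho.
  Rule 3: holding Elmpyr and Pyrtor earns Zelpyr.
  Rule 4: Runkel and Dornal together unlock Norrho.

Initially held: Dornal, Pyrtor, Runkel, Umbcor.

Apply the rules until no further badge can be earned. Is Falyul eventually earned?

No

Falyul would need Runkel and Elmpyr (Rule 1), but Elmpyr is never earned.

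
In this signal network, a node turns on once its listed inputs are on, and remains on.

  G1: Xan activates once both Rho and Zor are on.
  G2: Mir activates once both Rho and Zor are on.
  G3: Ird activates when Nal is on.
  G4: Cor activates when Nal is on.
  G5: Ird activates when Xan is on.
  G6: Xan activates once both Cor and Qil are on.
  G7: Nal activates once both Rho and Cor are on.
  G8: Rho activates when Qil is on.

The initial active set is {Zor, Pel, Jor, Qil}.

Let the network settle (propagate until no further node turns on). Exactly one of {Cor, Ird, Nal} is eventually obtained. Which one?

Ird

Qil is on, so Rho activates (G8).
G1: Rho and Zor on → Xan on.
G5: Xan on → Ird on.
Cor would need Nal (G4), but Nal never turns on. Nal would need Rho and Cor (G7), but Cor never turns on.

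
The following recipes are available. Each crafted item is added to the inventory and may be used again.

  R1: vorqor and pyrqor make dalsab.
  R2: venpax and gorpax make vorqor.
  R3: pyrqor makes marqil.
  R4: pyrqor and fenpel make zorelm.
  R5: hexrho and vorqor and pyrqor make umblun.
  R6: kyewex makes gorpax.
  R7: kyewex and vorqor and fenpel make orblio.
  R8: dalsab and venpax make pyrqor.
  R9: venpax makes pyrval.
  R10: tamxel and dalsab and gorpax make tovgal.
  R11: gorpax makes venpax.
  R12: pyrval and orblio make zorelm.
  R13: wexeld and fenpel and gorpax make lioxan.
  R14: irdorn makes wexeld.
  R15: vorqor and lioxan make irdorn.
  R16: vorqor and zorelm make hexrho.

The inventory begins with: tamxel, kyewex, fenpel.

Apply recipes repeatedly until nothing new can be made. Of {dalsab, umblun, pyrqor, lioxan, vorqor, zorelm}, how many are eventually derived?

2

kyewex → gorpax (R6).
Using R11, gorpax makes venpax.
venpax and gorpax → vorqor (R2).
Using R9, venpax makes pyrval.
kyewex and vorqor and fenpel → orblio (R7).
Using R12, pyrval and orblio make zorelm.
dalsab would need vorqor and pyrqor (R1), but pyrqor is never obtained.
umblun would need hexrho, vorqor, and pyrqor (R5), but pyrqor is never obtained.
pyrqor would need dalsab and venpax (R8), but dalsab is never obtained.
lioxan would need wexeld, fenpel, and gorpax (R13), but wexeld is never obtained.
vorqor: reached.
zorelm: reached.
Reached: vorqor and zorelm — 2 of the 6.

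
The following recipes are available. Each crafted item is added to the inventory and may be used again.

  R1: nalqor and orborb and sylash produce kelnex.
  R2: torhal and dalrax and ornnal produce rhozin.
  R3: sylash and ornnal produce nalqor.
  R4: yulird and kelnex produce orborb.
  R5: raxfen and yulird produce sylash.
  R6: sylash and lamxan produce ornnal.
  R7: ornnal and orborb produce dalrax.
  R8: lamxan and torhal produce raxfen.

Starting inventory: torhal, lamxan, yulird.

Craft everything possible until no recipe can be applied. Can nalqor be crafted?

Yes

lamxan and torhal → raxfen (R8).
Using R5, raxfen and yulird make sylash.
Using R6, sylash and lamxan make ornnal.
sylash and ornnal → nalqor (R3).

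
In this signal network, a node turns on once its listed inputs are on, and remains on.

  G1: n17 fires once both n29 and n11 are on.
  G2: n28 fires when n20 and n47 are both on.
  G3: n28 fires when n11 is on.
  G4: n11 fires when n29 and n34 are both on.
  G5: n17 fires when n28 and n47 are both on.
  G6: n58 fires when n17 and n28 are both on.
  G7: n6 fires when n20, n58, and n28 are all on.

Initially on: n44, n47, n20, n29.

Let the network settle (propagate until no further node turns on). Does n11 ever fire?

No

n11 would need n29 and n34 (G4), but n34 never turns on.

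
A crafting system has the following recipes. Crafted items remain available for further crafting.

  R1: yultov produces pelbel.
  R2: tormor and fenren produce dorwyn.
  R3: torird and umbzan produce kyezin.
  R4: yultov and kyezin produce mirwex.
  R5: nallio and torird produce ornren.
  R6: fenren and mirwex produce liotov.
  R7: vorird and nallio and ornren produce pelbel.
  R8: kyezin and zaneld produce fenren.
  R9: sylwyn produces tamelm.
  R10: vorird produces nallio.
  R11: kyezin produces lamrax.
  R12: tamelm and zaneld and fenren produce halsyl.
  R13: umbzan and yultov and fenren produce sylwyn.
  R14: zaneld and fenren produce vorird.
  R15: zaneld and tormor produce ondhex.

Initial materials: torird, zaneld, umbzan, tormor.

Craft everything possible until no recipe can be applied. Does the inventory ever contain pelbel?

torird and umbzan → kyezin (R3).
kyezin and zaneld → fenren (R8).
Using R14, zaneld and fenren make vorird.
Using R10, vorird makes nallio.
nallio and torird → ornren (R5).
vorird and nallio and ornren → pelbel (R7).

Yes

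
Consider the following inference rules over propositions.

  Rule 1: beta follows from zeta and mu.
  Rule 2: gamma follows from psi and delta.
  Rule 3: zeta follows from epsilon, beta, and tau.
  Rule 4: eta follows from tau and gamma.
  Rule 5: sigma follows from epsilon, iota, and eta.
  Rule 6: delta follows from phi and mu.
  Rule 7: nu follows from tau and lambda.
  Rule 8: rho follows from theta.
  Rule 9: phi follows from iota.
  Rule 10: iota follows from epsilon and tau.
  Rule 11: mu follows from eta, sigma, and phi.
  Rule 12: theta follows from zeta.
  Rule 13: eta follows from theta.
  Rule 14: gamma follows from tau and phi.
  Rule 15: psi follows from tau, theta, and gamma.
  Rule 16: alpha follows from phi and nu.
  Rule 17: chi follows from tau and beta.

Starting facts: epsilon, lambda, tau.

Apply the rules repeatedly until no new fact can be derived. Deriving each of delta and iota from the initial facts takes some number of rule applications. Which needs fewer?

iota: From epsilon and tau, Rule 10 gives iota. [1 rule application]
delta: epsilon and tau hold, so iota follows (Rule 10). iota holds, so phi follows (Rule 9). From tau and phi, Rule 14 gives gamma. tau and gamma hold, so eta follows (Rule 4). From epsilon, iota, and eta, Rule 5 gives sigma. eta, sigma, and phi hold, so mu follows (Rule 11). phi and mu hold, so delta follows (Rule 6). [7 rule applications]
iota needs fewer.

iota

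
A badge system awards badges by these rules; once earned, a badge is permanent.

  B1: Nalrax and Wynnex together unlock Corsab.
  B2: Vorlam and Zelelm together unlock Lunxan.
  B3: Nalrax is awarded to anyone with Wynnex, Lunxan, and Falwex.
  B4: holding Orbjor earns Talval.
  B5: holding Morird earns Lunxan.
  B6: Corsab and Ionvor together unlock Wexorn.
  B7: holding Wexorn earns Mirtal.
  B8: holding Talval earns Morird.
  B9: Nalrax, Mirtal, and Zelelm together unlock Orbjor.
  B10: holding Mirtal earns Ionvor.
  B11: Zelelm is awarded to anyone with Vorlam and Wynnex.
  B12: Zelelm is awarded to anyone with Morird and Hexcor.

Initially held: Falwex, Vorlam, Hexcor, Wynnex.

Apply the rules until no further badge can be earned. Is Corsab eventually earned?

Yes

With Vorlam and Wynnex, Zelelm is earned (B11).
With Vorlam and Zelelm, Lunxan is earned (B2).
With Wynnex, Lunxan, and Falwex, Nalrax is earned (B3).
With Nalrax and Wynnex, Corsab is earned (B1).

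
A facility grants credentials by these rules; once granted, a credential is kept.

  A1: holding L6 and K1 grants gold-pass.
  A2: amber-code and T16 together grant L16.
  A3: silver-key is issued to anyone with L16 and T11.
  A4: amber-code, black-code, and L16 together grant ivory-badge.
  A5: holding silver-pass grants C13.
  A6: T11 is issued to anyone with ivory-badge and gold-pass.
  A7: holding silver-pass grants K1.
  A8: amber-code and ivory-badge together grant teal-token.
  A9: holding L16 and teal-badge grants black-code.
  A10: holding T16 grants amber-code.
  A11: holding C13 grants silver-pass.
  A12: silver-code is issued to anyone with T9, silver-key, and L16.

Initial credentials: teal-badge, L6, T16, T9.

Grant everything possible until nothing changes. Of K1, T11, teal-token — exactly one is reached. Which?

Holding T16 grants amber-code (A10).
Holding amber-code and T16 grants L16 (A2).
Holding L16 and teal-badge grants black-code (A9).
Holding amber-code, black-code, and L16 grants ivory-badge (A4).
Holding amber-code and ivory-badge grants teal-token (A8).
T11 would need ivory-badge and gold-pass (A6), but gold-pass is never granted. K1 would need silver-pass (A7), but silver-pass is never granted.

teal-token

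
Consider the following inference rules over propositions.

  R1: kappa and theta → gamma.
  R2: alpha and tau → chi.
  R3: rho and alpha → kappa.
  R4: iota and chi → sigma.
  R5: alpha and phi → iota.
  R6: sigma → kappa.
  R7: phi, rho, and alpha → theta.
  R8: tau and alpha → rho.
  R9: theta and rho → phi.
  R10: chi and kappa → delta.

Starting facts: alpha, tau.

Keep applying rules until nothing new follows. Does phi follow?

No

phi would need theta and rho (R9), but theta is never established.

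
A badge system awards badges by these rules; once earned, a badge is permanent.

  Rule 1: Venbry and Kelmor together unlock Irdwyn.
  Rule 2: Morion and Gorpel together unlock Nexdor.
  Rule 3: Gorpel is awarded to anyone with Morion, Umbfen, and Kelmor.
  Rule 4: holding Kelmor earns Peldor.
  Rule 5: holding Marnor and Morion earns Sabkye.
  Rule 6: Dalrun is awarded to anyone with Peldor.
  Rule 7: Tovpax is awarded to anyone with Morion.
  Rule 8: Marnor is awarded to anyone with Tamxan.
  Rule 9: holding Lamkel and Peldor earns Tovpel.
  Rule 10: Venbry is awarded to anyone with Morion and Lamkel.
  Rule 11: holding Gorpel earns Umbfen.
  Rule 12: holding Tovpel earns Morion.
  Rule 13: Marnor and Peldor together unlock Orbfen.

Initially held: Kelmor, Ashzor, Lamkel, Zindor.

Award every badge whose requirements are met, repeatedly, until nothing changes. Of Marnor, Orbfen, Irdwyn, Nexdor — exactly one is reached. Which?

Irdwyn

With Kelmor, Peldor is earned (Rule 4).
With Lamkel and Peldor, Tovpel is earned (Rule 9).
With Tovpel, Morion is earned (Rule 12).
With Morion and Lamkel, Venbry is earned (Rule 10).
With Venbry and Kelmor, Irdwyn is earned (Rule 1).
Orbfen would need Marnor and Peldor (Rule 13), but Marnor is never earned. Nexdor would need Morion and Gorpel (Rule 2), but Gorpel is never earned. Marnor would need Tamxan (Rule 8), but Tamxan is never earned.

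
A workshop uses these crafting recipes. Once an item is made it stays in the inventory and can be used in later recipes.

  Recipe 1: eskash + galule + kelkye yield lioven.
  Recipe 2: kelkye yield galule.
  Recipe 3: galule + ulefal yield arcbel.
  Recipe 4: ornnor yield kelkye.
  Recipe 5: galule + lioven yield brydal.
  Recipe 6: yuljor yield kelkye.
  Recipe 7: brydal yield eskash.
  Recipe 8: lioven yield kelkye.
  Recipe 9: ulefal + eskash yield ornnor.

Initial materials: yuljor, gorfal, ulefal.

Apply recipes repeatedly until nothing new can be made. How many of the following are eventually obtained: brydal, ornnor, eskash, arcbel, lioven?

1

yuljor → kelkye (Recipe 6).
kelkye → galule (Recipe 2).
Using Recipe 3, galule and ulefal make arcbel.
brydal would need galule and lioven (Recipe 5), but lioven is never obtained.
ornnor would need ulefal and eskash (Recipe 9), but eskash is never obtained.
eskash would need brydal (Recipe 7), but brydal is never obtained.
arcbel: reached.
lioven would need eskash, galule, and kelkye (Recipe 1), but eskash is never obtained.
Reached: arcbel — 1 of the 5.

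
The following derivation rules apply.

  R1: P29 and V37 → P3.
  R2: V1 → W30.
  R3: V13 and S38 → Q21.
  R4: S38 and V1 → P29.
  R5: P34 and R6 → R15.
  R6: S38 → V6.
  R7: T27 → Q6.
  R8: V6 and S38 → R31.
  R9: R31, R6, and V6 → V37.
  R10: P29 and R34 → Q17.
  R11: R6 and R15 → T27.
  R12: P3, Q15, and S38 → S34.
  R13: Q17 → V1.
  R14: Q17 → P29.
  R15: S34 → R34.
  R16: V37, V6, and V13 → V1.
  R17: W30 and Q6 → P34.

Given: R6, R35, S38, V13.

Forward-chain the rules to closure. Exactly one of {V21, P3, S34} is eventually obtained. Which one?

P3

From S38, R6 gives V6.
V6 and S38 hold, so R31 follows (R8).
From R31, R6, and V6, R9 gives V37.
From V37, V6, and V13, R16 gives V1.
From S38 and V1, R4 gives P29.
P29 and V37 hold, so P3 follows (R1).
S34 would need P3, Q15, and S38 (R12), but Q15 is never established. No rule produces V21, and it is not given.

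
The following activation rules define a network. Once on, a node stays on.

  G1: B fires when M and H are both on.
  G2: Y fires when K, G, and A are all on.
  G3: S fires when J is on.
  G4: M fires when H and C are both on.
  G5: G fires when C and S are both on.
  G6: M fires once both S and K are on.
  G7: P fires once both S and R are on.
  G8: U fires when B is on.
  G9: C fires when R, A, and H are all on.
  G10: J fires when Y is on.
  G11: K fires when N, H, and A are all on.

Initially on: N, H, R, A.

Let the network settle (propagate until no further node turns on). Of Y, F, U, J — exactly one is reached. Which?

R, A, and H are on, so C fires (G9).
H and C are on, so M fires (G4).
M and H are on, so B fires (G1).
B is on, so U fires (G8).
No rule produces F, and it is not given. Y would need K, G, and A (G2), but G never turns on. J would need Y (G10), but Y never turns on.

U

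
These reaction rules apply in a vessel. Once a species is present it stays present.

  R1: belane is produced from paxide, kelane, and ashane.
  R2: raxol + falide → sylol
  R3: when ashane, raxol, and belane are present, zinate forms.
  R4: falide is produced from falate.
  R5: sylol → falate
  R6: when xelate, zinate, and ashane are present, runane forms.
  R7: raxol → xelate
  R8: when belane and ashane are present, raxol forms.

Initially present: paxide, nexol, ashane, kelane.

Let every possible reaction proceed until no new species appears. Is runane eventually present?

Yes

paxide, kelane, and ashane present → belane forms (R1).
belane and ashane present → raxol forms (R8).
ashane, raxol, and belane present → zinate forms (R3).
raxol present → xelate forms (R7).
xelate, zinate, and ashane present → runane forms (R6).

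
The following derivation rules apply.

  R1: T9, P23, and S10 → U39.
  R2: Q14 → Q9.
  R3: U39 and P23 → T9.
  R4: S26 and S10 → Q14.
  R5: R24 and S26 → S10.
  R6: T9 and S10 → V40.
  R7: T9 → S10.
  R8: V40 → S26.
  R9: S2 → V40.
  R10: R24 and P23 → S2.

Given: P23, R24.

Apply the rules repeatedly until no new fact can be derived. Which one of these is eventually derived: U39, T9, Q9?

Q9

From R24 and P23, R10 gives S2.
S2 holds, so V40 follows (R9).
V40 holds, so S26 follows (R8).
R24 and S26 hold, so S10 follows (R5).
From S26 and S10, R4 gives Q14.
Q14 holds, so Q9 follows (R2).
T9 would need U39 and P23 (R3), but U39 is never established. U39 would need T9, P23, and S10 (R1), but T9 is never established.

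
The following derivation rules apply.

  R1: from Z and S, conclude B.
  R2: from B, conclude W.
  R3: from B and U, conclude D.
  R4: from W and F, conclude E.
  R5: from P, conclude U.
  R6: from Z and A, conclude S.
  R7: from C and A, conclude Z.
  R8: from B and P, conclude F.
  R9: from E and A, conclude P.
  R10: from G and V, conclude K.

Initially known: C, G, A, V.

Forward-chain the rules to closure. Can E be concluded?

No

E would need W and F (R4), but F is never established.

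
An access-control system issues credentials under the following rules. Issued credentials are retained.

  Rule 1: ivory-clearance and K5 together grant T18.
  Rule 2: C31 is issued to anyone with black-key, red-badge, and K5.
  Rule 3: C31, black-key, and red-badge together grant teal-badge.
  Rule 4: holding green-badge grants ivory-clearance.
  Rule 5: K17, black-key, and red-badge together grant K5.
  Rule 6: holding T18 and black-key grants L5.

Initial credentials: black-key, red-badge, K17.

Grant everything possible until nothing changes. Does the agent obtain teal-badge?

Yes

Holding K17, black-key, and red-badge grants K5 (Rule 5).
Holding black-key, red-badge, and K5 grants C31 (Rule 2).
Holding C31, black-key, and red-badge grants teal-badge (Rule 3).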